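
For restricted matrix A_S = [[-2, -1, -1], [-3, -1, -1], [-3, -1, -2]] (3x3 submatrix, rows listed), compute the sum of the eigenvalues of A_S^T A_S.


Sum of eigenvalues of A_S^T A_S = trace(A_S^T A_S) = sum of squared column norms of A_S.
A_S^T A_S diagonal: [22, 3, 6].
trace = 22 + 3 + 6 = 31.

31


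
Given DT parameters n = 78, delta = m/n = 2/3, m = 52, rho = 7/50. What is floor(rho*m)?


m = 2/3*78 = 52.
rho = 7/50.
rho*m = 7/50*52 = 7.28.
k = floor(7.28) = 7.

7


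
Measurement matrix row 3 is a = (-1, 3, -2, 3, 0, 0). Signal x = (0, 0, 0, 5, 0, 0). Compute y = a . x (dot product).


Non-zero terms: ['3*5']
Products: [15]
y = sum = 15.

15


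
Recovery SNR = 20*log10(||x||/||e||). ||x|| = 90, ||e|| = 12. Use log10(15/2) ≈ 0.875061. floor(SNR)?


||x||/||e|| = 90/12 = 15/2.
log10(15/2) ≈ 0.875061.
20*log10(||x||/||e||) ≈ 20*0.875061 = 17.50122.
floor(17.50122) = 17.

17


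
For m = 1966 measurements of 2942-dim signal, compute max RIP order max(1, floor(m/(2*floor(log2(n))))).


floor(log2(2942)) = 11.
2*11 = 22.
m/(2*floor(log2(n))) = 1966/22 ≈ 89.3636.
floor = 89.
k = max(1, 89) = 89.

89


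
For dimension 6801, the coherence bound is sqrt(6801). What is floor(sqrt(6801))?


82^2 = 6724 <= 6801 < 6889 = 83^2, so 82 <= sqrt(6801) < 83.
floor(sqrt(6801)) = 82.

82


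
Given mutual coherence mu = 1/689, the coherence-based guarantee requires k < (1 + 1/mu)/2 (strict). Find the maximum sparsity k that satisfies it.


1/mu = 689.
1 + 1/mu = 690.
(1 + 1/mu)/2 = 345 is an integer and the inequality is strict, so k_max = 345 - 1 = 344.

344


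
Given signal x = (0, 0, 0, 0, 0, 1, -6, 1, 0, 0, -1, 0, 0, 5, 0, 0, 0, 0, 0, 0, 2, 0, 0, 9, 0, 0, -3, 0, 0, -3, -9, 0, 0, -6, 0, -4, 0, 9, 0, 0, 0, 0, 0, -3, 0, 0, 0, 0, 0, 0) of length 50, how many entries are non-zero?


Non-zero positions: [5, 6, 7, 10, 13, 20, 23, 26, 29, 30, 33, 35, 37, 43].
Sparsity = 14.

14


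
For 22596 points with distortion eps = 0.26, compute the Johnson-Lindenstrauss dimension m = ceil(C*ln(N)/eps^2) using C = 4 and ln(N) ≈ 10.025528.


ln(22596) ≈ 10.025528.
eps^2 = 0.26^2 = 0.0676.
C*ln(N)/eps^2 ≈ 4*10.025528/0.0676 ≈ 593.2265.
m = ceil(593.2265) = 594.

594


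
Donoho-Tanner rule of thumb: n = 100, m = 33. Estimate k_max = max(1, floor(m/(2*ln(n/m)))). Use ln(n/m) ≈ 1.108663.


n/m = 100/33.
ln(n/m) ≈ 1.108663.
2*ln(n/m) ≈ 2.217326.
m/(2*ln(n/m)) ≈ 33/2.217326 ≈ 14.8828.
floor = 14.
k_max = max(1, 14) = 14.

14


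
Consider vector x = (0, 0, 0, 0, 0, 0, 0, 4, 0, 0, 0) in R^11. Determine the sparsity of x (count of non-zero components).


Non-zero positions: [7].
Sparsity = 1.

1


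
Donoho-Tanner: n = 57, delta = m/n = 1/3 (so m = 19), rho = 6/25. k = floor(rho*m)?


m = 1/3*57 = 19.
rho = 6/25.
rho*m = 6/25*19 = 4.56.
k = floor(4.56) = 4.

4


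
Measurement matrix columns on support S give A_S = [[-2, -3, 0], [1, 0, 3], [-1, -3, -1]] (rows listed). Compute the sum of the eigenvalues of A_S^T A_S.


Sum of eigenvalues of A_S^T A_S = trace(A_S^T A_S) = sum of squared column norms of A_S.
A_S^T A_S diagonal: [6, 18, 10].
trace = 6 + 18 + 10 = 34.

34


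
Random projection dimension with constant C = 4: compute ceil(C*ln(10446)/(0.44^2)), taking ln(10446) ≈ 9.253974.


ln(10446) ≈ 9.253974.
eps^2 = 0.44^2 = 0.1936.
C*ln(N)/eps^2 ≈ 4*9.253974/0.1936 ≈ 191.1978.
m = ceil(191.1978) = 192.

192


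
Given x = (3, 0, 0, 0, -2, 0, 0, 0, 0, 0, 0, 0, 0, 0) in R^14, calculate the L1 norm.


Non-zero entries: [(0, 3), (4, -2)]
Absolute values: [3, 2]
||x||_1 = sum = 5.

5


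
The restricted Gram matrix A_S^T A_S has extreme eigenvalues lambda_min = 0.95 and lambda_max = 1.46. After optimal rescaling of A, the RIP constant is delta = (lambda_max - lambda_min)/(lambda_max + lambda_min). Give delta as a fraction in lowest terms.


lambda_max - lambda_min = 1.46 - 0.95 = 0.51.
lambda_max + lambda_min = 1.46 + 0.95 = 2.41.
delta = 0.51/2.41 = 51/241.

51/241


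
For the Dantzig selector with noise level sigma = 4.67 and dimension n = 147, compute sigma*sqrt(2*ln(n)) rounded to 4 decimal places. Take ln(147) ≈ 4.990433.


ln(147) ≈ 4.990433.
2*ln(n) ≈ 9.980866.
sqrt(2*ln(n)) ≈ sqrt(9.980866) ≈ 3.159251.
threshold ≈ 4.67*3.159251 = 14.75370217 ≈ 14.7537.

14.7537


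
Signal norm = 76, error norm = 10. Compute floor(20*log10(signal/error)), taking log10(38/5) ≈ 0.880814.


||x||/||e|| = 76/10 = 38/5.
log10(38/5) ≈ 0.880814.
20*log10(||x||/||e||) ≈ 20*0.880814 = 17.61628.
floor(17.61628) = 17.

17


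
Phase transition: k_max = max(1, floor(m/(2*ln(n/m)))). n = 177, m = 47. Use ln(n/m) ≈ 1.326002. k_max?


n/m = 177/47.
ln(n/m) ≈ 1.326002.
2*ln(n/m) ≈ 2.652004.
m/(2*ln(n/m)) ≈ 47/2.652004 ≈ 17.7224.
floor = 17.
k_max = max(1, 17) = 17.

17


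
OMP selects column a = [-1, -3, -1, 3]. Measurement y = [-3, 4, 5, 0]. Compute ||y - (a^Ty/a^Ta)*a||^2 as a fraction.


a^T a = 20.
a^T y = -14.
coeff = -14/20 = -7/10.
||r||^2 = 201/5.

201/5


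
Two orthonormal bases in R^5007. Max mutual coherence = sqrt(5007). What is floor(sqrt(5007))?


70^2 = 4900 <= 5007 < 5041 = 71^2, so 70 <= sqrt(5007) < 71.
floor(sqrt(5007)) = 70.

70


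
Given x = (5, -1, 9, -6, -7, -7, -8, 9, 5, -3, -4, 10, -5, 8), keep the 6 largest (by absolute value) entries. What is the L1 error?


Sorted |x_i| descending: [10, 9, 9, 8, 8, 7, 7, 6, 5, 5, 5, 4, 3, 1]
Keep top 6: [10, 9, 9, 8, 8, 7]
Tail entries: [7, 6, 5, 5, 5, 4, 3, 1]
L1 error = sum of tail = 36.

36


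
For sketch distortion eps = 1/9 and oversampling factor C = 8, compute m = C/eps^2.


1/eps = 9.
(1/eps)^2 = 81.
m = 8*81 = 648.

648


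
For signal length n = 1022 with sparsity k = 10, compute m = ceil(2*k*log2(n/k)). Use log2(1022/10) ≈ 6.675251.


log2(n/k) = log2(1022/10) ≈ 6.675251.
2*k*log2(n/k) ≈ 2*10*6.675251 = 133.50502.
m = ceil(133.50502) = 134.

134


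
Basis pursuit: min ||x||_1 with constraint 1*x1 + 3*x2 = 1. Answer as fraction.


Axis intercepts:
  x1 = 1, x2 = 0: L1 = 1
  x1 = 0, x2 = 1/3: L1 = 1/3
x* = (0, 1/3)
||x*||_1 = 1/3.

1/3


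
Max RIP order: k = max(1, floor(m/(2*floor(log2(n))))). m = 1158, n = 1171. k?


floor(log2(1171)) = 10.
2*10 = 20.
m/(2*floor(log2(n))) = 1158/20 ≈ 57.9.
floor = 57.
k = max(1, 57) = 57.

57


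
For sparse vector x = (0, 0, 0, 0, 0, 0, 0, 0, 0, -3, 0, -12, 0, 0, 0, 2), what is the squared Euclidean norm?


Non-zero entries: [(9, -3), (11, -12), (15, 2)]
Squares: [9, 144, 4]
||x||_2^2 = sum = 157.

157


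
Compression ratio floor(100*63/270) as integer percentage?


100*m/n = 100*63/270 ≈ 23.3333.
floor = 23.

23


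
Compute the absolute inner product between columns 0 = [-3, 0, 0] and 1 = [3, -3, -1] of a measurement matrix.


Inner product: -3*3 + 0*-3 + 0*-1
Products: [-9, 0, 0]
Sum = -9.
|dot| = 9.

9


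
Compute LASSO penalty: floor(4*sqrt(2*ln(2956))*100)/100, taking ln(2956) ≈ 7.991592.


ln(2956) ≈ 7.991592.
2*ln(n) ≈ 15.983184.
sqrt(2*ln(n)) ≈ sqrt(15.983184) ≈ 3.997897.
lambda ≈ 4*3.997897 = 15.991588.
floor(lambda*100)/100 = 15.99.

15.99


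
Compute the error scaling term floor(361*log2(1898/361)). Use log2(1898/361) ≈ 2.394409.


log2(n/k) = log2(1898/361) ≈ 2.394409.
k*log2(n/k) ≈ 361*2.394409 = 864.381649.
floor(864.381649) = 864.

864


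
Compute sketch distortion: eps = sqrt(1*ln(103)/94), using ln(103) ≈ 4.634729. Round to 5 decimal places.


ln(103) ≈ 4.634729.
1*ln(N)/m ≈ 1*4.634729/94 ≈ 0.04930563.
eps = sqrt(0.04930563) ≈ 0.2220487 ≈ 0.22205.

0.22205


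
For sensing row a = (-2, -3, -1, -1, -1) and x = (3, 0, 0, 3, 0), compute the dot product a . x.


Non-zero terms: ['-2*3', '-1*3']
Products: [-6, -3]
y = sum = -9.

-9


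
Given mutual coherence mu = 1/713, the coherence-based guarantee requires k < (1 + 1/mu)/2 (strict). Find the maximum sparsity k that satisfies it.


1/mu = 713.
1 + 1/mu = 714.
(1 + 1/mu)/2 = 357 is an integer and the inequality is strict, so k_max = 357 - 1 = 356.

356


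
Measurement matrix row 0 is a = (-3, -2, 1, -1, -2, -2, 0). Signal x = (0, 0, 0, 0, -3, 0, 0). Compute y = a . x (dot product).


Non-zero terms: ['-2*-3']
Products: [6]
y = sum = 6.

6


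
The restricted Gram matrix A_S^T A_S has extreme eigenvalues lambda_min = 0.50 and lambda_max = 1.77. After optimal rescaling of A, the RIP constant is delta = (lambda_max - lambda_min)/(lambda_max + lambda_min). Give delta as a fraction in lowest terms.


lambda_max - lambda_min = 1.77 - 0.50 = 1.27.
lambda_max + lambda_min = 1.77 + 0.50 = 2.27.
delta = 1.27/2.27 = 127/227.

127/227


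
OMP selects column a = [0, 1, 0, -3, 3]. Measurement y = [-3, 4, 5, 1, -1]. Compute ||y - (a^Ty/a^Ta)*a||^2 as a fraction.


a^T a = 19.
a^T y = -2.
coeff = -2/19 = -2/19.
||r||^2 = 984/19.

984/19


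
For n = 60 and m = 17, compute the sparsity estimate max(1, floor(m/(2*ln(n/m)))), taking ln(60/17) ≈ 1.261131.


n/m = 60/17.
ln(n/m) ≈ 1.261131.
2*ln(n/m) ≈ 2.522262.
m/(2*ln(n/m)) ≈ 17/2.522262 ≈ 6.74.
floor = 6.
k_max = max(1, 6) = 6.

6


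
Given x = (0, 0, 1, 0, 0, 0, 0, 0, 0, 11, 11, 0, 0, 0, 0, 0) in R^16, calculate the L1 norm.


Non-zero entries: [(2, 1), (9, 11), (10, 11)]
Absolute values: [1, 11, 11]
||x||_1 = sum = 23.

23


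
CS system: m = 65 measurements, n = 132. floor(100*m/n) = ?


100*m/n = 100*65/132 ≈ 49.2424.
floor = 49.

49


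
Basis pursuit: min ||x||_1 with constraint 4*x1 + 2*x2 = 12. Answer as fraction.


Axis intercepts:
  x1 = 3, x2 = 0: L1 = 3
  x1 = 0, x2 = 6: L1 = 6
x* = (3, 0)
||x*||_1 = 3.

3


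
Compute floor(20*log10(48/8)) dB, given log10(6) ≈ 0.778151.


||x||/||e|| = 48/8 = 6.
log10(6) ≈ 0.778151.
20*log10(||x||/||e||) ≈ 20*0.778151 = 15.56302.
floor(15.56302) = 15.

15


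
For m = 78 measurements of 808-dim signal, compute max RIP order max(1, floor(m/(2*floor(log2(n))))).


floor(log2(808)) = 9.
2*9 = 18.
m/(2*floor(log2(n))) = 78/18 ≈ 4.3333.
floor = 4.
k = max(1, 4) = 4.

4


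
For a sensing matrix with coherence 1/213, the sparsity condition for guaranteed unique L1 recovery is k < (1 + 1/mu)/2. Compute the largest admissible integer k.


1/mu = 213.
1 + 1/mu = 214.
(1 + 1/mu)/2 = 107 is an integer and the inequality is strict, so k_max = 107 - 1 = 106.

106


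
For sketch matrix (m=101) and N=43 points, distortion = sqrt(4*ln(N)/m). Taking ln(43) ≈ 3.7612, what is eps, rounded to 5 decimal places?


ln(43) ≈ 3.7612.
4*ln(N)/m ≈ 4*3.7612/101 ≈ 0.14895842.
eps = sqrt(0.14895842) ≈ 0.3859513 ≈ 0.38595.

0.38595


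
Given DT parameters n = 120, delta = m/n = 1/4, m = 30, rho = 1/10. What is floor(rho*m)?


m = 1/4*120 = 30.
rho = 1/10.
rho*m = 1/10*30 = 3.
k = floor(3) = 3.

3


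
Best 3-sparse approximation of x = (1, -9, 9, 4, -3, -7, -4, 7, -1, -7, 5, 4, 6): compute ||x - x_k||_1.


Sorted |x_i| descending: [9, 9, 7, 7, 7, 6, 5, 4, 4, 4, 3, 1, 1]
Keep top 3: [9, 9, 7]
Tail entries: [7, 7, 6, 5, 4, 4, 4, 3, 1, 1]
L1 error = sum of tail = 42.

42


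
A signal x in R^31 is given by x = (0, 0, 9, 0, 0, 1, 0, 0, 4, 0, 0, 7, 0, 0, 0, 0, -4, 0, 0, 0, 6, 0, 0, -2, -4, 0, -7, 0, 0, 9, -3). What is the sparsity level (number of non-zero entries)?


Non-zero positions: [2, 5, 8, 11, 16, 20, 23, 24, 26, 29, 30].
Sparsity = 11.

11


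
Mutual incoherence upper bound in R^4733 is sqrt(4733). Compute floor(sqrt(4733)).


68^2 = 4624 <= 4733 < 4761 = 69^2, so 68 <= sqrt(4733) < 69.
floor(sqrt(4733)) = 68.

68


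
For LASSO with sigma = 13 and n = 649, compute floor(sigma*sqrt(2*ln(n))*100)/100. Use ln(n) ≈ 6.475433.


ln(649) ≈ 6.475433.
2*ln(n) ≈ 12.950866.
sqrt(2*ln(n)) ≈ sqrt(12.950866) ≈ 3.598731.
lambda ≈ 13*3.598731 = 46.783503.
floor(lambda*100)/100 = 46.78.

46.78


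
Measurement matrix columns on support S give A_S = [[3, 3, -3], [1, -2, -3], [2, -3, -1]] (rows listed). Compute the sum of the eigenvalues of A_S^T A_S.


Sum of eigenvalues of A_S^T A_S = trace(A_S^T A_S) = sum of squared column norms of A_S.
A_S^T A_S diagonal: [14, 22, 19].
trace = 14 + 22 + 19 = 55.

55


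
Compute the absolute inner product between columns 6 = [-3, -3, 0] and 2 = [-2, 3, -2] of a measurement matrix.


Inner product: -3*-2 + -3*3 + 0*-2
Products: [6, -9, 0]
Sum = -3.
|dot| = 3.

3


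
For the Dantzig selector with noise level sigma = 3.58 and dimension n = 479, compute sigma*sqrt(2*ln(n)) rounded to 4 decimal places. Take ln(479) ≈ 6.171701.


ln(479) ≈ 6.171701.
2*ln(n) ≈ 12.343402.
sqrt(2*ln(n)) ≈ sqrt(12.343402) ≈ 3.513318.
threshold ≈ 3.58*3.513318 = 12.57767844 ≈ 12.5777.

12.5777


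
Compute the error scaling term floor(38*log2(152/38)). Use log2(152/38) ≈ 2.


log2(n/k) = log2(152/38) ≈ 2.
k*log2(n/k) ≈ 38*2 = 76.
floor(76) = 76.

76


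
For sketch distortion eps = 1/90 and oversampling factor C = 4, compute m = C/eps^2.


1/eps = 90.
(1/eps)^2 = 8100.
m = 4*8100 = 32400.

32400


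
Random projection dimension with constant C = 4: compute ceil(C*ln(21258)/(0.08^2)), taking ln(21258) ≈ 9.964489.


ln(21258) ≈ 9.964489.
eps^2 = 0.08^2 = 0.0064.
C*ln(N)/eps^2 ≈ 4*9.964489/0.0064 ≈ 6227.8056.
m = ceil(6227.8056) = 6228.

6228


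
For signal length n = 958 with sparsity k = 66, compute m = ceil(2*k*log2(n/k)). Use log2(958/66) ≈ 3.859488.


log2(n/k) = log2(958/66) ≈ 3.859488.
2*k*log2(n/k) ≈ 2*66*3.859488 = 509.452416.
m = ceil(509.452416) = 510.

510


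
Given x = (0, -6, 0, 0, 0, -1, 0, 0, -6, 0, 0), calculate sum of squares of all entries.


Non-zero entries: [(1, -6), (5, -1), (8, -6)]
Squares: [36, 1, 36]
||x||_2^2 = sum = 73.

73


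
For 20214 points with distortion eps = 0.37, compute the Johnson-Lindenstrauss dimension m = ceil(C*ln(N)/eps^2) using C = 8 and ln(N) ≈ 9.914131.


ln(20214) ≈ 9.914131.
eps^2 = 0.37^2 = 0.1369.
C*ln(N)/eps^2 ≈ 8*9.914131/0.1369 ≈ 579.3502.
m = ceil(579.3502) = 580.

580


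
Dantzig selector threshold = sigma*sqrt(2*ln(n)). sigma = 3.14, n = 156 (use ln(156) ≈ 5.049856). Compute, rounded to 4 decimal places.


ln(156) ≈ 5.049856.
2*ln(n) ≈ 10.099712.
sqrt(2*ln(n)) ≈ sqrt(10.099712) ≈ 3.178004.
threshold ≈ 3.14*3.178004 = 9.97893256 ≈ 9.9789.

9.9789


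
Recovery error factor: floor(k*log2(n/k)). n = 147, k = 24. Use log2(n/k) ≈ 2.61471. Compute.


log2(n/k) = log2(147/24) ≈ 2.61471.
k*log2(n/k) ≈ 24*2.61471 = 62.75304.
floor(62.75304) = 62.

62


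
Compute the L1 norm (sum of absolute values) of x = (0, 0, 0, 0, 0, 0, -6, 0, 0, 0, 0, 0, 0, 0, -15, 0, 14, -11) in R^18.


Non-zero entries: [(6, -6), (14, -15), (16, 14), (17, -11)]
Absolute values: [6, 15, 14, 11]
||x||_1 = sum = 46.

46


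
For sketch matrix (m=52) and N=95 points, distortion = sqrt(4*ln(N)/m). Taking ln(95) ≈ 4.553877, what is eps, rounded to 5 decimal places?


ln(95) ≈ 4.553877.
4*ln(N)/m ≈ 4*4.553877/52 ≈ 0.35029823.
eps = sqrt(0.35029823) ≈ 0.59186 ≈ 0.59186.

0.59186


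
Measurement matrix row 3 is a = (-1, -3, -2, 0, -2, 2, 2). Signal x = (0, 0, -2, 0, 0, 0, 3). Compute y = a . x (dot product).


Non-zero terms: ['-2*-2', '2*3']
Products: [4, 6]
y = sum = 10.

10


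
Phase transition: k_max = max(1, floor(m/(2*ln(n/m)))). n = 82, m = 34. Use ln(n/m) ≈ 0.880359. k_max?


n/m = 82/34 = 41/17.
ln(n/m) ≈ 0.880359.
2*ln(n/m) ≈ 1.760718.
m/(2*ln(n/m)) ≈ 34/1.760718 ≈ 19.3103.
floor = 19.
k_max = max(1, 19) = 19.

19


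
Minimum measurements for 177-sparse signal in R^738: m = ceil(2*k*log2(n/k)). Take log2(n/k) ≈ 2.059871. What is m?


log2(n/k) = log2(738/177) ≈ 2.059871.
2*k*log2(n/k) ≈ 2*177*2.059871 = 729.194334.
m = ceil(729.194334) = 730.

730


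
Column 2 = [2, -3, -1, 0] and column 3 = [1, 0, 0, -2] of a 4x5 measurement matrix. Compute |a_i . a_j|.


Inner product: 2*1 + -3*0 + -1*0 + 0*-2
Products: [2, 0, 0, 0]
Sum = 2.
|dot| = 2.

2


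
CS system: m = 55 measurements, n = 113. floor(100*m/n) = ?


100*m/n = 100*55/113 ≈ 48.6726.
floor = 48.

48


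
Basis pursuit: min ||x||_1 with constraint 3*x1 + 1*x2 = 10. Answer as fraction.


Axis intercepts:
  x1 = 10/3, x2 = 0: L1 = 10/3
  x1 = 0, x2 = 10: L1 = 10
x* = (10/3, 0)
||x*||_1 = 10/3.

10/3


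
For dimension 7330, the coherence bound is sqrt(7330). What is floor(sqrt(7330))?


85^2 = 7225 <= 7330 < 7396 = 86^2, so 85 <= sqrt(7330) < 86.
floor(sqrt(7330)) = 85.

85


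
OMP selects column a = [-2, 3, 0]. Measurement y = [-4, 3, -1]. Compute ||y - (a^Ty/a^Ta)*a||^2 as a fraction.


a^T a = 13.
a^T y = 17.
coeff = 17/13 = 17/13.
||r||^2 = 49/13.

49/13


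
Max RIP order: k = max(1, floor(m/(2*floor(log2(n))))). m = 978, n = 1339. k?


floor(log2(1339)) = 10.
2*10 = 20.
m/(2*floor(log2(n))) = 978/20 ≈ 48.9.
floor = 48.
k = max(1, 48) = 48.

48


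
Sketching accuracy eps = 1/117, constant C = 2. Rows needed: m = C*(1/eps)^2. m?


1/eps = 117.
(1/eps)^2 = 13689.
m = 2*13689 = 27378.

27378


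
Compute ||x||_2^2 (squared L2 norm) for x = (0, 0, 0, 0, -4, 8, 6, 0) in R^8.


Non-zero entries: [(4, -4), (5, 8), (6, 6)]
Squares: [16, 64, 36]
||x||_2^2 = sum = 116.

116


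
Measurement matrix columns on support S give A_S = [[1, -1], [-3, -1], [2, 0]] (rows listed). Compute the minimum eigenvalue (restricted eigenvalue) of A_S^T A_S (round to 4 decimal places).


A_S^T A_S = [[14, 2], [2, 2]].
trace = 16.
det = 24.
disc = trace^2 - 4*det = 256 - 4*24 = 160.
sqrt(160) ≈ 12.649111.
lam_min = (16 - sqrt(160))/2 ≈ (16 - 12.649111)/2 = 1.6754445 ≈ 1.6754.

1.6754


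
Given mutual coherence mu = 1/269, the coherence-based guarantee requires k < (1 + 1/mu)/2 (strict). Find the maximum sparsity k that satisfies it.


1/mu = 269.
1 + 1/mu = 270.
(1 + 1/mu)/2 = 135 is an integer and the inequality is strict, so k_max = 135 - 1 = 134.

134


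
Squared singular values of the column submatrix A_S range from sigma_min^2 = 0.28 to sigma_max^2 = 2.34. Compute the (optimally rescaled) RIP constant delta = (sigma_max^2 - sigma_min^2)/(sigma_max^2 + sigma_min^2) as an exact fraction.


lambda_max - lambda_min = 2.34 - 0.28 = 2.06.
lambda_max + lambda_min = 2.34 + 0.28 = 2.62.
delta = 2.06/2.62 = 206/262 = 103/131.

103/131


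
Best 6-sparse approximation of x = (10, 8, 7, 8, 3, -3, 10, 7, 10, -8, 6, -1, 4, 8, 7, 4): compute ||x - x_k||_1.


Sorted |x_i| descending: [10, 10, 10, 8, 8, 8, 8, 7, 7, 7, 6, 4, 4, 3, 3, 1]
Keep top 6: [10, 10, 10, 8, 8, 8]
Tail entries: [8, 7, 7, 7, 6, 4, 4, 3, 3, 1]
L1 error = sum of tail = 50.

50


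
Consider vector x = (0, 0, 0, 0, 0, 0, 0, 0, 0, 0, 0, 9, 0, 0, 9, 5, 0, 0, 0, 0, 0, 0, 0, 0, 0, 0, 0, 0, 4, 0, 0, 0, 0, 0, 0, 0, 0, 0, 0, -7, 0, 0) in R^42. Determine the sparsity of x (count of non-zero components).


Non-zero positions: [11, 14, 15, 28, 39].
Sparsity = 5.

5


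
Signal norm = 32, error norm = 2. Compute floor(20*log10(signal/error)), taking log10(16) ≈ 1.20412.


||x||/||e|| = 32/2 = 16.
log10(16) ≈ 1.20412.
20*log10(||x||/||e||) ≈ 20*1.20412 = 24.0824.
floor(24.0824) = 24.

24


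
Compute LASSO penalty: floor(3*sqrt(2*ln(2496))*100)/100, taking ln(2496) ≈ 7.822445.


ln(2496) ≈ 7.822445.
2*ln(n) ≈ 15.64489.
sqrt(2*ln(n)) ≈ sqrt(15.64489) ≈ 3.955362.
lambda ≈ 3*3.955362 = 11.866086.
floor(lambda*100)/100 = 11.86.

11.86


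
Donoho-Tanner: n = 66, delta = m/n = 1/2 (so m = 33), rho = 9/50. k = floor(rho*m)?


m = 1/2*66 = 33.
rho = 9/50.
rho*m = 9/50*33 = 5.94.
k = floor(5.94) = 5.

5


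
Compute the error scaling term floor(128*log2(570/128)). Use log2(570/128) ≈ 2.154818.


log2(n/k) = log2(570/128) ≈ 2.154818.
k*log2(n/k) ≈ 128*2.154818 = 275.816704.
floor(275.816704) = 275.

275


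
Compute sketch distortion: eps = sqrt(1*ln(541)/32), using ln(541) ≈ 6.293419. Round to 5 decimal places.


ln(541) ≈ 6.293419.
1*ln(N)/m ≈ 1*6.293419/32 ≈ 0.19666934.
eps = sqrt(0.19666934) ≈ 0.4434742 ≈ 0.44347.

0.44347


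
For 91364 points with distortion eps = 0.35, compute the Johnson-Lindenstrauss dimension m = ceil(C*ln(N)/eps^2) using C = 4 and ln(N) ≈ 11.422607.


ln(91364) ≈ 11.422607.
eps^2 = 0.35^2 = 0.1225.
C*ln(N)/eps^2 ≈ 4*11.422607/0.1225 ≈ 372.9831.
m = ceil(372.9831) = 373.

373


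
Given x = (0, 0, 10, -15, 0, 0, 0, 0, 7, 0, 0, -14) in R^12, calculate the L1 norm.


Non-zero entries: [(2, 10), (3, -15), (8, 7), (11, -14)]
Absolute values: [10, 15, 7, 14]
||x||_1 = sum = 46.

46


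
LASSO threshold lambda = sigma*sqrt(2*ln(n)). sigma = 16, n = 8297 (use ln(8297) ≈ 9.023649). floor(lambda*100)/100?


ln(8297) ≈ 9.023649.
2*ln(n) ≈ 18.047298.
sqrt(2*ln(n)) ≈ sqrt(18.047298) ≈ 4.248211.
lambda ≈ 16*4.248211 = 67.971376.
floor(lambda*100)/100 = 67.97.

67.97


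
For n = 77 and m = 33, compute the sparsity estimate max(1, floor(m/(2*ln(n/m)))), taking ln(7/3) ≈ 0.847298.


n/m = 77/33 = 7/3.
ln(n/m) ≈ 0.847298.
2*ln(n/m) ≈ 1.694596.
m/(2*ln(n/m)) ≈ 33/1.694596 ≈ 19.4737.
floor = 19.
k_max = max(1, 19) = 19.

19


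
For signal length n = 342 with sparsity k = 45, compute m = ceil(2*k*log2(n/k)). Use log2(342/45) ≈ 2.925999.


log2(n/k) = log2(342/45) ≈ 2.925999.
2*k*log2(n/k) ≈ 2*45*2.925999 = 263.33991.
m = ceil(263.33991) = 264.

264


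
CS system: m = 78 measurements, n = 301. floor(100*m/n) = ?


100*m/n = 100*78/301 ≈ 25.9136.
floor = 25.

25


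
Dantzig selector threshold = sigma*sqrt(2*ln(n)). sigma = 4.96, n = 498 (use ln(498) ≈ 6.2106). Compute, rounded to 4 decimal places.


ln(498) ≈ 6.2106.
2*ln(n) ≈ 12.4212.
sqrt(2*ln(n)) ≈ sqrt(12.4212) ≈ 3.524372.
threshold ≈ 4.96*3.524372 = 17.48088512 ≈ 17.4809.

17.4809


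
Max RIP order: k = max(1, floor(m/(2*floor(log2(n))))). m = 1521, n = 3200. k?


floor(log2(3200)) = 11.
2*11 = 22.
m/(2*floor(log2(n))) = 1521/22 ≈ 69.1364.
floor = 69.
k = max(1, 69) = 69.

69


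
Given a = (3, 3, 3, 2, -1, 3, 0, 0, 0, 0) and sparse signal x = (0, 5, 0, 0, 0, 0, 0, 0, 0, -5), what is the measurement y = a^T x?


Non-zero terms: ['3*5', '0*-5']
Products: [15, 0]
y = sum = 15.

15


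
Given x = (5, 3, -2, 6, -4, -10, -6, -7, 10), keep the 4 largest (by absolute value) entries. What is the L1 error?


Sorted |x_i| descending: [10, 10, 7, 6, 6, 5, 4, 3, 2]
Keep top 4: [10, 10, 7, 6]
Tail entries: [6, 5, 4, 3, 2]
L1 error = sum of tail = 20.

20


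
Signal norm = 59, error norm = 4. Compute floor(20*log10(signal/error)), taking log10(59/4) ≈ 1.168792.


||x||/||e|| = 59/4.
log10(59/4) ≈ 1.168792.
20*log10(||x||/||e||) ≈ 20*1.168792 = 23.37584.
floor(23.37584) = 23.

23


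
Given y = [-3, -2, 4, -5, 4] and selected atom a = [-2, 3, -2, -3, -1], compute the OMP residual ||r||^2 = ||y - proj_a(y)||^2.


a^T a = 27.
a^T y = 3.
coeff = 3/27 = 1/9.
||r||^2 = 209/3.

209/3


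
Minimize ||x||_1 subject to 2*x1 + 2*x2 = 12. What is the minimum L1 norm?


Axis intercepts:
  x1 = 6, x2 = 0: L1 = 6
  x1 = 0, x2 = 6: L1 = 6
x* = (6, 0)
||x*||_1 = 6.

6


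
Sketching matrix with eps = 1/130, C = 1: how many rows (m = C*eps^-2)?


1/eps = 130.
(1/eps)^2 = 16900.
m = 1*16900 = 16900.

16900


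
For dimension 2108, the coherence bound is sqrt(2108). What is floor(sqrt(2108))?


45^2 = 2025 <= 2108 < 2116 = 46^2, so 45 <= sqrt(2108) < 46.
floor(sqrt(2108)) = 45.

45


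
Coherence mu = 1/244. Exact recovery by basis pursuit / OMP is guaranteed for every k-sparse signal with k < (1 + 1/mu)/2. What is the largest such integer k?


1/mu = 244.
1 + 1/mu = 245.
(1 + 1/mu)/2 = 122.5 is not an integer, so k_max = floor(122.5) = 122.

122


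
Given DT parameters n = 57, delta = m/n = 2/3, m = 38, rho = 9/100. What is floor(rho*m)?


m = 2/3*57 = 38.
rho = 9/100.
rho*m = 9/100*38 = 3.42.
k = floor(3.42) = 3.

3


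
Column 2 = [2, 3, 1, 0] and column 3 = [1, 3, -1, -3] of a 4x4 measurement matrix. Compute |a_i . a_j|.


Inner product: 2*1 + 3*3 + 1*-1 + 0*-3
Products: [2, 9, -1, 0]
Sum = 10.
|dot| = 10.

10


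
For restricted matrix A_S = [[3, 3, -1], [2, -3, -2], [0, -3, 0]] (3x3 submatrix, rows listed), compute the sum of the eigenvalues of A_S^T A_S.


Sum of eigenvalues of A_S^T A_S = trace(A_S^T A_S) = sum of squared column norms of A_S.
A_S^T A_S diagonal: [13, 27, 5].
trace = 13 + 27 + 5 = 45.

45


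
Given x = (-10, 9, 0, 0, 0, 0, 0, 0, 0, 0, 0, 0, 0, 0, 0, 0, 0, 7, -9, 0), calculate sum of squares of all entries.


Non-zero entries: [(0, -10), (1, 9), (17, 7), (18, -9)]
Squares: [100, 81, 49, 81]
||x||_2^2 = sum = 311.

311


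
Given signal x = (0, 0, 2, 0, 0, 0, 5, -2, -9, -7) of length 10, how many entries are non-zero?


Non-zero positions: [2, 6, 7, 8, 9].
Sparsity = 5.

5


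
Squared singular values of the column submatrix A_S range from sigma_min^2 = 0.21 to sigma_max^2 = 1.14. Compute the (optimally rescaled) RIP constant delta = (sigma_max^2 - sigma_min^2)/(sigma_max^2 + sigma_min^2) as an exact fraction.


lambda_max - lambda_min = 1.14 - 0.21 = 0.93.
lambda_max + lambda_min = 1.14 + 0.21 = 1.35.
delta = 0.93/1.35 = 93/135 = 31/45.

31/45


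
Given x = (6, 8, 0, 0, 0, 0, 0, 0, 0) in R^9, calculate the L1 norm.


Non-zero entries: [(0, 6), (1, 8)]
Absolute values: [6, 8]
||x||_1 = sum = 14.

14


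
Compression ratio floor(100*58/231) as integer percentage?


100*m/n = 100*58/231 ≈ 25.1082.
floor = 25.

25


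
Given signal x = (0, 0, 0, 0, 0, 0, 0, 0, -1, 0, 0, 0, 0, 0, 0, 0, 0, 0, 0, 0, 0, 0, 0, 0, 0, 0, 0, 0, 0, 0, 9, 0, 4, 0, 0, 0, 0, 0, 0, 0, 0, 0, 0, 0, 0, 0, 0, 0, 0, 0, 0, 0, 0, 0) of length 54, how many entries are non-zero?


Non-zero positions: [8, 30, 32].
Sparsity = 3.

3


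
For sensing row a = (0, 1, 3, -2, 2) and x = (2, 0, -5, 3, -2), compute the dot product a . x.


Non-zero terms: ['0*2', '3*-5', '-2*3', '2*-2']
Products: [0, -15, -6, -4]
y = sum = -25.

-25


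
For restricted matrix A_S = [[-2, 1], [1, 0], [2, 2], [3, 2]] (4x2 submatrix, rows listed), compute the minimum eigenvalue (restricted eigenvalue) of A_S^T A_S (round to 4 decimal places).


A_S^T A_S = [[18, 8], [8, 9]].
trace = 27.
det = 98.
disc = trace^2 - 4*det = 729 - 4*98 = 337.
sqrt(337) ≈ 18.357560.
lam_min = (27 - sqrt(337))/2 ≈ (27 - 18.357560)/2 = 4.32122 ≈ 4.3212.

4.3212


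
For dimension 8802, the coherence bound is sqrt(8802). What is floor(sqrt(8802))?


93^2 = 8649 <= 8802 < 8836 = 94^2, so 93 <= sqrt(8802) < 94.
floor(sqrt(8802)) = 93.

93


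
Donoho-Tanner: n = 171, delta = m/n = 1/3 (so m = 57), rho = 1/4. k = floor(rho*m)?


m = 1/3*171 = 57.
rho = 1/4.
rho*m = 1/4*57 = 14.25.
k = floor(14.25) = 14.

14


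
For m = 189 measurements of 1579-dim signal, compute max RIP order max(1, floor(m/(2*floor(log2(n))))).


floor(log2(1579)) = 10.
2*10 = 20.
m/(2*floor(log2(n))) = 189/20 ≈ 9.45.
floor = 9.
k = max(1, 9) = 9.

9


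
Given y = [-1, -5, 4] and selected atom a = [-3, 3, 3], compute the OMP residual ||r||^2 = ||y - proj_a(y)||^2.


a^T a = 27.
a^T y = 0.
coeff = 0/27 = 0.
||r||^2 = 42.

42


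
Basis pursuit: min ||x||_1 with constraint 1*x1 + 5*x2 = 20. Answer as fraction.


Axis intercepts:
  x1 = 20, x2 = 0: L1 = 20
  x1 = 0, x2 = 4: L1 = 4
x* = (0, 4)
||x*||_1 = 4.

4


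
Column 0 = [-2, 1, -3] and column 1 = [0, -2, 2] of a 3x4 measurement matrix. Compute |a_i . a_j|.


Inner product: -2*0 + 1*-2 + -3*2
Products: [0, -2, -6]
Sum = -8.
|dot| = 8.

8


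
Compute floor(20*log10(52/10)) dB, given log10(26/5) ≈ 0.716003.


||x||/||e|| = 52/10 = 26/5.
log10(26/5) ≈ 0.716003.
20*log10(||x||/||e||) ≈ 20*0.716003 = 14.32006.
floor(14.32006) = 14.

14


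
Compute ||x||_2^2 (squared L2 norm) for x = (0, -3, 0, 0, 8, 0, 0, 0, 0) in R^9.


Non-zero entries: [(1, -3), (4, 8)]
Squares: [9, 64]
||x||_2^2 = sum = 73.

73


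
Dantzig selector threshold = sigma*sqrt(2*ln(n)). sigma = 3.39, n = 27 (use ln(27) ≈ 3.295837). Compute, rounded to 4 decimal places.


ln(27) ≈ 3.295837.
2*ln(n) ≈ 6.591674.
sqrt(2*ln(n)) ≈ sqrt(6.591674) ≈ 2.567426.
threshold ≈ 3.39*2.567426 = 8.70357414 ≈ 8.7036.

8.7036


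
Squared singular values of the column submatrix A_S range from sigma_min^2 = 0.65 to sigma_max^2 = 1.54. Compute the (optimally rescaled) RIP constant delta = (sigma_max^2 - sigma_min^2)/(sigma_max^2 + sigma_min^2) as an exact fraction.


lambda_max - lambda_min = 1.54 - 0.65 = 0.89.
lambda_max + lambda_min = 1.54 + 0.65 = 2.19.
delta = 0.89/2.19 = 89/219.

89/219


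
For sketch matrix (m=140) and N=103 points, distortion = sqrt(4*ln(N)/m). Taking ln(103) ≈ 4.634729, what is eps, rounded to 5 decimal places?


ln(103) ≈ 4.634729.
4*ln(N)/m ≈ 4*4.634729/140 ≈ 0.13242083.
eps = sqrt(0.13242083) ≈ 0.3638967 ≈ 0.36390.

0.36390


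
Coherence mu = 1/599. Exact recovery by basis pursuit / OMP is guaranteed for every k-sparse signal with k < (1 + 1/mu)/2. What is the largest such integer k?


1/mu = 599.
1 + 1/mu = 600.
(1 + 1/mu)/2 = 300 is an integer and the inequality is strict, so k_max = 300 - 1 = 299.

299


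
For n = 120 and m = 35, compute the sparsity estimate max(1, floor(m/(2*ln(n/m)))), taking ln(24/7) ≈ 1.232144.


n/m = 120/35 = 24/7.
ln(n/m) ≈ 1.232144.
2*ln(n/m) ≈ 2.464288.
m/(2*ln(n/m)) ≈ 35/2.464288 ≈ 14.2029.
floor = 14.
k_max = max(1, 14) = 14.

14


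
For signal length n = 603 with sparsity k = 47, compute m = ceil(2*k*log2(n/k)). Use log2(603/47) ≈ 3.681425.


log2(n/k) = log2(603/47) ≈ 3.681425.
2*k*log2(n/k) ≈ 2*47*3.681425 = 346.05395.
m = ceil(346.05395) = 347.

347


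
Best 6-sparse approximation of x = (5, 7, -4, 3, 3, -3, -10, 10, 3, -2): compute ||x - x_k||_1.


Sorted |x_i| descending: [10, 10, 7, 5, 4, 3, 3, 3, 3, 2]
Keep top 6: [10, 10, 7, 5, 4, 3]
Tail entries: [3, 3, 3, 2]
L1 error = sum of tail = 11.

11


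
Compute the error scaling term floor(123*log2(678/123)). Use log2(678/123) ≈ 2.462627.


log2(n/k) = log2(678/123) ≈ 2.462627.
k*log2(n/k) ≈ 123*2.462627 = 302.903121.
floor(302.903121) = 302.

302


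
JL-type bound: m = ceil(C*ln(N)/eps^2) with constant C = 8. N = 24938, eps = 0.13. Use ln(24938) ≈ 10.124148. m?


ln(24938) ≈ 10.124148.
eps^2 = 0.13^2 = 0.0169.
C*ln(N)/eps^2 ≈ 8*10.124148/0.0169 ≈ 4792.4961.
m = ceil(4792.4961) = 4793.

4793


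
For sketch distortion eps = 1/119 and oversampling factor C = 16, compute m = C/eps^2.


1/eps = 119.
(1/eps)^2 = 14161.
m = 16*14161 = 226576.

226576


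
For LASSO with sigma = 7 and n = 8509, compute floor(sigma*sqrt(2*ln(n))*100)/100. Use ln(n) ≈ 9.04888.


ln(8509) ≈ 9.04888.
2*ln(n) ≈ 18.09776.
sqrt(2*ln(n)) ≈ sqrt(18.09776) ≈ 4.254146.
lambda ≈ 7*4.254146 = 29.779022.
floor(lambda*100)/100 = 29.77.

29.77


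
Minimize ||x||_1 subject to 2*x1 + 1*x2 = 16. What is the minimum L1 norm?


Axis intercepts:
  x1 = 8, x2 = 0: L1 = 8
  x1 = 0, x2 = 16: L1 = 16
x* = (8, 0)
||x*||_1 = 8.

8


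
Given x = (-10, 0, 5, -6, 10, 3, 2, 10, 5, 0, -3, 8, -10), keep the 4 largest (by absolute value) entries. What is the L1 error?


Sorted |x_i| descending: [10, 10, 10, 10, 8, 6, 5, 5, 3, 3, 2, 0, 0]
Keep top 4: [10, 10, 10, 10]
Tail entries: [8, 6, 5, 5, 3, 3, 2, 0, 0]
L1 error = sum of tail = 32.

32


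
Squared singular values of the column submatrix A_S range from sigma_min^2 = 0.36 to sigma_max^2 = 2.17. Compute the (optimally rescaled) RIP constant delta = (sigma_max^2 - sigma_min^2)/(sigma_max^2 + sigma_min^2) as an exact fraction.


lambda_max - lambda_min = 2.17 - 0.36 = 1.81.
lambda_max + lambda_min = 2.17 + 0.36 = 2.53.
delta = 1.81/2.53 = 181/253.

181/253


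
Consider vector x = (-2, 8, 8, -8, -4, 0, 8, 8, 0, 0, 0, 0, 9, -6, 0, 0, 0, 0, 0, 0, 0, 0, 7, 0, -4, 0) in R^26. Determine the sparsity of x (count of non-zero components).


Non-zero positions: [0, 1, 2, 3, 4, 6, 7, 12, 13, 22, 24].
Sparsity = 11.

11


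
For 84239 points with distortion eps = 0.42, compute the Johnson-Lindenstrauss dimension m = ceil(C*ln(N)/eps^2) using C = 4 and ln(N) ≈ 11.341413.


ln(84239) ≈ 11.341413.
eps^2 = 0.42^2 = 0.1764.
C*ln(N)/eps^2 ≈ 4*11.341413/0.1764 ≈ 257.1749.
m = ceil(257.1749) = 258.

258


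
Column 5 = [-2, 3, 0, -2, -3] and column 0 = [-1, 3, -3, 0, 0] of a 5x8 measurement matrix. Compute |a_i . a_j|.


Inner product: -2*-1 + 3*3 + 0*-3 + -2*0 + -3*0
Products: [2, 9, 0, 0, 0]
Sum = 11.
|dot| = 11.

11


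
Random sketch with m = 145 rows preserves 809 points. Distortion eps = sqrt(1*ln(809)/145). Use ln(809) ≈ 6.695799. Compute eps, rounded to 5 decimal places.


ln(809) ≈ 6.695799.
1*ln(N)/m ≈ 1*6.695799/145 ≈ 0.04617792.
eps = sqrt(0.04617792) ≈ 0.2148905 ≈ 0.21489.

0.21489


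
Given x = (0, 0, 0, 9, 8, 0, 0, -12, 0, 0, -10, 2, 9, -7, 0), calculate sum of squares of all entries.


Non-zero entries: [(3, 9), (4, 8), (7, -12), (10, -10), (11, 2), (12, 9), (13, -7)]
Squares: [81, 64, 144, 100, 4, 81, 49]
||x||_2^2 = sum = 523.

523


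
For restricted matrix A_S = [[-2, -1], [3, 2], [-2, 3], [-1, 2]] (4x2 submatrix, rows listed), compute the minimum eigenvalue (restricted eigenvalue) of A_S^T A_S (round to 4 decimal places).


A_S^T A_S = [[18, 0], [0, 18]].
trace = 36.
det = 324.
disc = trace^2 - 4*det = 1296 - 4*324 = 0.
sqrt(0) = 0.
lam_min = (36 - 0)/2 = 18 = 18.0000.

18.0000


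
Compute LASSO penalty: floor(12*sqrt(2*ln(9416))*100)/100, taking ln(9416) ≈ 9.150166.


ln(9416) ≈ 9.150166.
2*ln(n) ≈ 18.300332.
sqrt(2*ln(n)) ≈ sqrt(18.300332) ≈ 4.277889.
lambda ≈ 12*4.277889 = 51.334668.
floor(lambda*100)/100 = 51.33.

51.33


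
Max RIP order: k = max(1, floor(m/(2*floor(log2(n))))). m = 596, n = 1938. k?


floor(log2(1938)) = 10.
2*10 = 20.
m/(2*floor(log2(n))) = 596/20 ≈ 29.8.
floor = 29.
k = max(1, 29) = 29.

29


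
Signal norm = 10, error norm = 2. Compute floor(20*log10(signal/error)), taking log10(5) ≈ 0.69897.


||x||/||e|| = 10/2 = 5.
log10(5) ≈ 0.69897.
20*log10(||x||/||e||) ≈ 20*0.69897 = 13.9794.
floor(13.9794) = 13.

13


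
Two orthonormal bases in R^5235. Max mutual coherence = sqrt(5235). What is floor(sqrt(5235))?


72^2 = 5184 <= 5235 < 5329 = 73^2, so 72 <= sqrt(5235) < 73.
floor(sqrt(5235)) = 72.

72


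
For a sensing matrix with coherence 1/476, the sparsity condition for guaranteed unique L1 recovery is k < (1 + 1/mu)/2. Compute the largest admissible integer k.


1/mu = 476.
1 + 1/mu = 477.
(1 + 1/mu)/2 = 238.5 is not an integer, so k_max = floor(238.5) = 238.

238


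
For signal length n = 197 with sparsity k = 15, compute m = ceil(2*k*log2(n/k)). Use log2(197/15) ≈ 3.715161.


log2(n/k) = log2(197/15) ≈ 3.715161.
2*k*log2(n/k) ≈ 2*15*3.715161 = 111.45483.
m = ceil(111.45483) = 112.

112


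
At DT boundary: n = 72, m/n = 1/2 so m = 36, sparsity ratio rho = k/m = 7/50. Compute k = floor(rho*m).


m = 1/2*72 = 36.
rho = 7/50.
rho*m = 7/50*36 = 5.04.
k = floor(5.04) = 5.

5


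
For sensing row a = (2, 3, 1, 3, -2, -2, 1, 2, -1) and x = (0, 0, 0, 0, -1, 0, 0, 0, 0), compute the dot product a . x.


Non-zero terms: ['-2*-1']
Products: [2]
y = sum = 2.

2


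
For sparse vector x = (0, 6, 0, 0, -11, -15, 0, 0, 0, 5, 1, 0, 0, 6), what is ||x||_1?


Non-zero entries: [(1, 6), (4, -11), (5, -15), (9, 5), (10, 1), (13, 6)]
Absolute values: [6, 11, 15, 5, 1, 6]
||x||_1 = sum = 44.

44


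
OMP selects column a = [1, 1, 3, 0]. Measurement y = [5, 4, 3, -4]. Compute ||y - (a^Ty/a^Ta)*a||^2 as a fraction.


a^T a = 11.
a^T y = 18.
coeff = 18/11 = 18/11.
||r||^2 = 402/11.

402/11


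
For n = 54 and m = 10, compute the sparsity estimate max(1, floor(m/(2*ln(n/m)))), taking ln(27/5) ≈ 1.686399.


n/m = 54/10 = 27/5.
ln(n/m) ≈ 1.686399.
2*ln(n/m) ≈ 3.372798.
m/(2*ln(n/m)) ≈ 10/3.372798 ≈ 2.9649.
floor = 2.
k_max = max(1, 2) = 2.

2


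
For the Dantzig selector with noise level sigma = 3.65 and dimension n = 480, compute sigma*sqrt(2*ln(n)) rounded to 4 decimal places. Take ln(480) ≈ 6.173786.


ln(480) ≈ 6.173786.
2*ln(n) ≈ 12.347572.
sqrt(2*ln(n)) ≈ sqrt(12.347572) ≈ 3.513911.
threshold ≈ 3.65*3.513911 = 12.82577515 ≈ 12.8258.

12.8258


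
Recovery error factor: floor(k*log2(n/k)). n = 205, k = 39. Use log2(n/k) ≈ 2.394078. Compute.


log2(n/k) = log2(205/39) ≈ 2.394078.
k*log2(n/k) ≈ 39*2.394078 = 93.369042.
floor(93.369042) = 93.

93


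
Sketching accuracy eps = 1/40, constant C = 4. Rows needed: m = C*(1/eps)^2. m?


1/eps = 40.
(1/eps)^2 = 1600.
m = 4*1600 = 6400.

6400


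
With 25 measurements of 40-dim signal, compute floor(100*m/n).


100*m/n = 100*25/40 ≈ 62.5.
floor = 62.

62


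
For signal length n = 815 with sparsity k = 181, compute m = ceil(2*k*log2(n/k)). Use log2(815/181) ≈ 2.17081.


log2(n/k) = log2(815/181) ≈ 2.17081.
2*k*log2(n/k) ≈ 2*181*2.17081 = 785.83322.
m = ceil(785.83322) = 786.

786


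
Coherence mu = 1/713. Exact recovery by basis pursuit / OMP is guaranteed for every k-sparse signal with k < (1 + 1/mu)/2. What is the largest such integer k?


1/mu = 713.
1 + 1/mu = 714.
(1 + 1/mu)/2 = 357 is an integer and the inequality is strict, so k_max = 357 - 1 = 356.

356


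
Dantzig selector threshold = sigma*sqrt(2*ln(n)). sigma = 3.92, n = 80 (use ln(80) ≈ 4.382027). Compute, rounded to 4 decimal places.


ln(80) ≈ 4.382027.
2*ln(n) ≈ 8.764054.
sqrt(2*ln(n)) ≈ sqrt(8.764054) ≈ 2.960414.
threshold ≈ 3.92*2.960414 = 11.60482288 ≈ 11.6048.

11.6048


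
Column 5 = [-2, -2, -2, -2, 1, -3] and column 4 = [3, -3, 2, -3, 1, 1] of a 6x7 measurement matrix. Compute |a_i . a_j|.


Inner product: -2*3 + -2*-3 + -2*2 + -2*-3 + 1*1 + -3*1
Products: [-6, 6, -4, 6, 1, -3]
Sum = 0.
|dot| = 0.

0


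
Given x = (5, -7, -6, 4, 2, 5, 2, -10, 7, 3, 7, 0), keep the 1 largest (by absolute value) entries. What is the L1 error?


Sorted |x_i| descending: [10, 7, 7, 7, 6, 5, 5, 4, 3, 2, 2, 0]
Keep top 1: [10]
Tail entries: [7, 7, 7, 6, 5, 5, 4, 3, 2, 2, 0]
L1 error = sum of tail = 48.

48


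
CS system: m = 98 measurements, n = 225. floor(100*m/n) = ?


100*m/n = 100*98/225 ≈ 43.5556.
floor = 43.

43


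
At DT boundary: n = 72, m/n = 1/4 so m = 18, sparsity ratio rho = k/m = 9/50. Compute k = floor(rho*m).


m = 1/4*72 = 18.
rho = 9/50.
rho*m = 9/50*18 = 3.24.
k = floor(3.24) = 3.

3


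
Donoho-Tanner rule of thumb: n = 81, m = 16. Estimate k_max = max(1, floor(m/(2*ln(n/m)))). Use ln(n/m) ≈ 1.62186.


n/m = 81/16.
ln(n/m) ≈ 1.62186.
2*ln(n/m) ≈ 3.24372.
m/(2*ln(n/m)) ≈ 16/3.24372 ≈ 4.9326.
floor = 4.
k_max = max(1, 4) = 4.

4


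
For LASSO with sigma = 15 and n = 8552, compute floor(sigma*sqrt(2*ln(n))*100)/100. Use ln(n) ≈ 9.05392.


ln(8552) ≈ 9.05392.
2*ln(n) ≈ 18.10784.
sqrt(2*ln(n)) ≈ sqrt(18.10784) ≈ 4.255331.
lambda ≈ 15*4.255331 = 63.829965.
floor(lambda*100)/100 = 63.82.

63.82


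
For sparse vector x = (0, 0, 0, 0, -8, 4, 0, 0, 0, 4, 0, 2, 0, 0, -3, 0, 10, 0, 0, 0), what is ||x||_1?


Non-zero entries: [(4, -8), (5, 4), (9, 4), (11, 2), (14, -3), (16, 10)]
Absolute values: [8, 4, 4, 2, 3, 10]
||x||_1 = sum = 31.

31


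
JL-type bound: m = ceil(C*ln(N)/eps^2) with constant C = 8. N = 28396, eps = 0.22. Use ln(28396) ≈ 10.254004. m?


ln(28396) ≈ 10.254004.
eps^2 = 0.22^2 = 0.0484.
C*ln(N)/eps^2 ≈ 8*10.254004/0.0484 ≈ 1694.8767.
m = ceil(1694.8767) = 1695.

1695


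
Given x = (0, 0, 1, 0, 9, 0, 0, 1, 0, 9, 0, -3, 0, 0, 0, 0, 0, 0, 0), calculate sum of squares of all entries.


Non-zero entries: [(2, 1), (4, 9), (7, 1), (9, 9), (11, -3)]
Squares: [1, 81, 1, 81, 9]
||x||_2^2 = sum = 173.

173
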